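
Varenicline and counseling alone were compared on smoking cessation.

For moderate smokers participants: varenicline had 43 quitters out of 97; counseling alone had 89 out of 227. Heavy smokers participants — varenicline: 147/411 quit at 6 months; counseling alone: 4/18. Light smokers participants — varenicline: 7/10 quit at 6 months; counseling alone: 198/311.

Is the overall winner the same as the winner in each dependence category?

Moderate smokers: varenicline 43/97 = 44.3%, counseling alone 89/227 = 39.2% → varenicline
Heavy smokers: varenicline 147/411 = 35.8%, counseling alone 4/18 = 22.2% → varenicline
Light smokers: varenicline 7/10 = 70.0%, counseling alone 198/311 = 63.7% → varenicline
Overall: varenicline 197/518 = 38.0%, counseling alone 291/556 = 52.3% → counseling alone
Varenicline wins each dependence group but counseling alone wins overall — the comparison reverses. Varenicline's participants skew toward heavy smokers, which has a lower base rate.

No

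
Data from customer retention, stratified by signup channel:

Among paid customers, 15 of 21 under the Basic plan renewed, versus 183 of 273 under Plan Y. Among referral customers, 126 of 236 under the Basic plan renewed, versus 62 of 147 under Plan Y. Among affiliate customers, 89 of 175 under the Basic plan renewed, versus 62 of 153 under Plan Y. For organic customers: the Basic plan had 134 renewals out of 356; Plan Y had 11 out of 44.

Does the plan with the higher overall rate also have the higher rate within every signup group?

Paid: the Basic plan 15/21 = 71.4%, Plan Y 183/273 = 67.0% → the Basic plan
Referral: the Basic plan 126/236 = 53.4%, Plan Y 62/147 = 42.2% → the Basic plan
Affiliate: the Basic plan 89/175 = 50.9%, Plan Y 62/153 = 40.5% → the Basic plan
Organic: the Basic plan 134/356 = 37.6%, Plan Y 11/44 = 25.0% → the Basic plan
Overall: the Basic plan 364/788 = 46.2%, Plan Y 318/617 = 51.5% → Plan Y
The Basic plan wins each signup group but Plan Y wins overall — the comparison reverses. The Basic plan's customers skew toward organic, which has a lower base rate.

No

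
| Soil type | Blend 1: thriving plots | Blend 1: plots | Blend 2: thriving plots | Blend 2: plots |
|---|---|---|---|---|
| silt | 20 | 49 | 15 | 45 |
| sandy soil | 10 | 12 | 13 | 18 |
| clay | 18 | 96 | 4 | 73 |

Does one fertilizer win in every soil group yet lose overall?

No

Silt: Blend 1 20/49 = 40.8%, Blend 2 15/45 = 33.3% → Blend 1
Sandy soil: Blend 1 10/12 = 83.3%, Blend 2 13/18 = 72.2% → Blend 1
Clay: Blend 1 18/96 = 18.8%, Blend 2 4/73 = 5.5% → Blend 1
Overall: Blend 1 48/157 = 30.6%, Blend 2 32/136 = 23.5% → Blend 1
Blend 1 wins overall and in every soil group — no reversal.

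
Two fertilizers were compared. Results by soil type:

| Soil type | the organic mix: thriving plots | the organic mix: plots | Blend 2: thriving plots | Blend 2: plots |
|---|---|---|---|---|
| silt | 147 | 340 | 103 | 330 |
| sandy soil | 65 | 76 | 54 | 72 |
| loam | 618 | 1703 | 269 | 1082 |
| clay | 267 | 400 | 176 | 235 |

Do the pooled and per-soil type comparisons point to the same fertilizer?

Silt: the organic mix 147/340 = 43.2%, Blend 2 103/330 = 31.2% → the organic mix
Sandy soil: the organic mix 65/76 = 85.5%, Blend 2 54/72 = 75.0% → the organic mix
Loam: the organic mix 618/1703 = 36.3%, Blend 2 269/1082 = 24.9% → the organic mix
Clay: the organic mix 267/400 = 66.8%, Blend 2 176/235 = 74.9% → Blend 2
Overall: the organic mix 1097/2519 = 43.5%, Blend 2 602/1719 = 35.0% → the organic mix
Neither sweeps: the organic mix wins 3 of 4 groups, Blend 2 wins 1. The organic mix wins overall but not every group — no Simpson reversal.

No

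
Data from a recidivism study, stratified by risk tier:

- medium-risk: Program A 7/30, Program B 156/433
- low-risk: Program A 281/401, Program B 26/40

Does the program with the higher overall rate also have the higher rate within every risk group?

Medium-risk: Program A 7/30 = 23.3%, Program B 156/433 = 36.0% → Program B
Low-risk: Program A 281/401 = 70.1%, Program B 26/40 = 65.0% → Program A
Overall: Program A 288/431 = 66.8%, Program B 182/473 = 38.5% → Program A
Neither sweeps: Program A wins 1 of 2 groups, Program B wins 1. Program A wins overall but not every group — no Simpson reversal.

No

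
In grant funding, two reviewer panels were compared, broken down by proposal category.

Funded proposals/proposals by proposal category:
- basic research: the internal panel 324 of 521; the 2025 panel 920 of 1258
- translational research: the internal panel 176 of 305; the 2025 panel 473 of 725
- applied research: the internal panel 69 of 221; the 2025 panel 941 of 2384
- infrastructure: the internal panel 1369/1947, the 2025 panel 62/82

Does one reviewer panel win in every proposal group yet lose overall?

Basic research: the internal panel 324/521 = 62.2%, the 2025 panel 920/1258 = 73.1% → the 2025 panel
Translational research: the internal panel 176/305 = 57.7%, the 2025 panel 473/725 = 65.2% → the 2025 panel
Applied research: the internal panel 69/221 = 31.2%, the 2025 panel 941/2384 = 39.5% → the 2025 panel
Infrastructure: the internal panel 1369/1947 = 70.3%, the 2025 panel 62/82 = 75.6% → the 2025 panel
Overall: the internal panel 1938/2994 = 64.7%, the 2025 panel 2396/4449 = 53.9% → the internal panel
The 2025 panel wins each proposal group but the internal panel wins overall — the comparison reverses. The 2025 panel's proposals skew toward applied research, which has a lower base rate.

Yes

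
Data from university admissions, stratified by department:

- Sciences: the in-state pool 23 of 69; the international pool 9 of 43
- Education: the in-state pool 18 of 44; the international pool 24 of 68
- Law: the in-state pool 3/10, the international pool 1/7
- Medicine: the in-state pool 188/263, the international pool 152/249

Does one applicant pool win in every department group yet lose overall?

Sciences: the in-state pool 23/69 = 33.3%, the international pool 9/43 = 20.9% → the in-state pool
Education: the in-state pool 18/44 = 40.9%, the international pool 24/68 = 35.3% → the in-state pool
Law: the in-state pool 3/10 = 30.0%, the international pool 1/7 = 14.3% → the in-state pool
Medicine: the in-state pool 188/263 = 71.5%, the international pool 152/249 = 61.0% → the in-state pool
Overall: the in-state pool 232/386 = 60.1%, the international pool 186/367 = 50.7% → the in-state pool
The in-state pool wins overall and in every department group — no reversal.

No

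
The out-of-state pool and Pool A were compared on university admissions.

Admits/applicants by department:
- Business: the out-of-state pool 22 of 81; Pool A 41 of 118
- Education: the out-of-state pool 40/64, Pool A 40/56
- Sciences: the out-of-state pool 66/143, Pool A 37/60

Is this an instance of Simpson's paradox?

Business: the out-of-state pool 22/81 = 27.2%, Pool A 41/118 = 34.7% → Pool A
Education: the out-of-state pool 40/64 = 62.5%, Pool A 40/56 = 71.4% → Pool A
Sciences: the out-of-state pool 66/143 = 46.2%, Pool A 37/60 = 61.7% → Pool A
Overall: the out-of-state pool 128/288 = 44.4%, Pool A 118/234 = 50.4% → Pool A
Pool A wins overall and in every department group — no reversal.

No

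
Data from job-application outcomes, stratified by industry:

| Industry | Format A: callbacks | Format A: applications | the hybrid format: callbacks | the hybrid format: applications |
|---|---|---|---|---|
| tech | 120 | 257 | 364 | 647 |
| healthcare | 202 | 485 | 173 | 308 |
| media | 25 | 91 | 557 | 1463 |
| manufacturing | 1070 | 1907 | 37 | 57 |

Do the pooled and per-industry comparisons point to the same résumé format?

No

Tech: Format A 120/257 = 46.7%, the hybrid format 364/647 = 56.3% → the hybrid format
Healthcare: Format A 202/485 = 41.6%, the hybrid format 173/308 = 56.2% → the hybrid format
Media: Format A 25/91 = 27.5%, the hybrid format 557/1463 = 38.1% → the hybrid format
Manufacturing: Format A 1070/1907 = 56.1%, the hybrid format 37/57 = 64.9% → the hybrid format
Overall: Format A 1417/2740 = 51.7%, the hybrid format 1131/2475 = 45.7% → Format A
The hybrid format wins each industry group but Format A wins overall — the comparison reverses. The hybrid format's applications skew toward media, which has a lower base rate.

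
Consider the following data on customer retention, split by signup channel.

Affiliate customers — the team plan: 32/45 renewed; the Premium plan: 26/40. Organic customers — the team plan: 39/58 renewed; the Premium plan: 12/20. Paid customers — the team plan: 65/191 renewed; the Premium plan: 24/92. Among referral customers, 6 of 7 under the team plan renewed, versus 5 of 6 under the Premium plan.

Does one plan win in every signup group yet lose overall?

Affiliate: the team plan 32/45 = 71.1%, the Premium plan 26/40 = 65.0% → the team plan
Organic: the team plan 39/58 = 67.2%, the Premium plan 12/20 = 60.0% → the team plan
Paid: the team plan 65/191 = 34.0%, the Premium plan 24/92 = 26.1% → the team plan
Referral: the team plan 6/7 = 85.7%, the Premium plan 5/6 = 83.3% → the team plan
Overall: the team plan 142/301 = 47.2%, the Premium plan 67/158 = 42.4% → the team plan
The team plan wins overall and in every signup group — no reversal.

No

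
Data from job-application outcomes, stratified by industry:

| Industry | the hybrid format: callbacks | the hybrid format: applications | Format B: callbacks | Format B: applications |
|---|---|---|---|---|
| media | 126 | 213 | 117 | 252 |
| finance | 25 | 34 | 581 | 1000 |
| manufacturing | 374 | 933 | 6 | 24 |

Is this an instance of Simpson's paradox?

Yes

Media: the hybrid format 126/213 = 59.2%, Format B 117/252 = 46.4% → the hybrid format
Finance: the hybrid format 25/34 = 73.5%, Format B 581/1000 = 58.1% → the hybrid format
Manufacturing: the hybrid format 374/933 = 40.1%, Format B 6/24 = 25.0% → the hybrid format
Overall: the hybrid format 525/1180 = 44.5%, Format B 704/1276 = 55.2% → Format B
The hybrid format wins each industry group but Format B wins overall — the comparison reverses. The hybrid format's applications skew toward manufacturing, which has a lower base rate.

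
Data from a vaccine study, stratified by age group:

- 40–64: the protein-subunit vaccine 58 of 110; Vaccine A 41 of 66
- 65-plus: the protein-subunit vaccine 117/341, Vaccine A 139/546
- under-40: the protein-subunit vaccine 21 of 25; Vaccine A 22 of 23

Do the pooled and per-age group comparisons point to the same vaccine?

40–64: the protein-subunit vaccine 58/110 = 52.7%, Vaccine A 41/66 = 62.1% → Vaccine A
65-plus: the protein-subunit vaccine 117/341 = 34.3%, Vaccine A 139/546 = 25.5% → the protein-subunit vaccine
Under-40: the protein-subunit vaccine 21/25 = 84.0%, Vaccine A 22/23 = 95.7% → Vaccine A
Overall: the protein-subunit vaccine 196/476 = 41.2%, Vaccine A 202/635 = 31.8% → the protein-subunit vaccine
Neither sweeps: the protein-subunit vaccine wins 1 of 3 groups, Vaccine A wins 2. The protein-subunit vaccine wins overall but not every group — no Simpson reversal.

No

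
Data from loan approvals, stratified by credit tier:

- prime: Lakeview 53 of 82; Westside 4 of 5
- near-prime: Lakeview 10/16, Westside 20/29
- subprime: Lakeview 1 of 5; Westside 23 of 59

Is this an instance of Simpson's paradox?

Prime: Lakeview 53/82 = 64.6%, Westside 4/5 = 80.0% → Westside
Near-prime: Lakeview 10/16 = 62.5%, Westside 20/29 = 69.0% → Westside
Subprime: Lakeview 1/5 = 20.0%, Westside 23/59 = 39.0% → Westside
Overall: Lakeview 64/103 = 62.1%, Westside 47/93 = 50.5% → Lakeview
Westside wins each credit group but Lakeview wins overall — the comparison reverses. Westside's applications skew toward subprime, which has a lower base rate.

Yes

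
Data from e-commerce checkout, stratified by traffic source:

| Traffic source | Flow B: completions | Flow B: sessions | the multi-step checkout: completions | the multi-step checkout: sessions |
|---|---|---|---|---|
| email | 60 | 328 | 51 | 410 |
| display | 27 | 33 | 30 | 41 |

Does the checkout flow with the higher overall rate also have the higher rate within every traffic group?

Email: Flow B 60/328 = 18.3%, the multi-step checkout 51/410 = 12.4% → Flow B
Display: Flow B 27/33 = 81.8%, the multi-step checkout 30/41 = 73.2% → Flow B
Overall: Flow B 87/361 = 24.1%, the multi-step checkout 81/451 = 18.0% → Flow B
Flow B wins overall and in every traffic group — no reversal.

Yes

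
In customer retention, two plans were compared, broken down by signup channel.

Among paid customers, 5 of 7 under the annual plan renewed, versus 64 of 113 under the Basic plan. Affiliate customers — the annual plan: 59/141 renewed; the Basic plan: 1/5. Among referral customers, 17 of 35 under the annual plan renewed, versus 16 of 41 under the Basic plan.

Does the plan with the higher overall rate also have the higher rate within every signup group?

Paid: the annual plan 5/7 = 71.4%, the Basic plan 64/113 = 56.6% → the annual plan
Affiliate: the annual plan 59/141 = 41.8%, the Basic plan 1/5 = 20.0% → the annual plan
Referral: the annual plan 17/35 = 48.6%, the Basic plan 16/41 = 39.0% → the annual plan
Overall: the annual plan 81/183 = 44.3%, the Basic plan 81/159 = 50.9% → the Basic plan
The annual plan wins each signup group but the Basic plan wins overall — the comparison reverses. The annual plan's customers skew toward affiliate, which has a lower base rate.

No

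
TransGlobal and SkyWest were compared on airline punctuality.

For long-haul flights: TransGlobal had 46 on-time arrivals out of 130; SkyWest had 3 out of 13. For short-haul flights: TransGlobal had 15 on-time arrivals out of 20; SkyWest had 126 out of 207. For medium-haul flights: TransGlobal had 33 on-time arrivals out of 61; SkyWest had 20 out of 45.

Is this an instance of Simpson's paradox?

Long-haul: TransGlobal 46/130 = 35.4%, SkyWest 3/13 = 23.1% → TransGlobal
Short-haul: TransGlobal 15/20 = 75.0%, SkyWest 126/207 = 60.9% → TransGlobal
Medium-haul: TransGlobal 33/61 = 54.1%, SkyWest 20/45 = 44.4% → TransGlobal
Overall: TransGlobal 94/211 = 44.5%, SkyWest 149/265 = 56.2% → SkyWest
TransGlobal wins each route group but SkyWest wins overall — the comparison reverses. TransGlobal's flights skew toward long-haul, which has a lower base rate.

Yes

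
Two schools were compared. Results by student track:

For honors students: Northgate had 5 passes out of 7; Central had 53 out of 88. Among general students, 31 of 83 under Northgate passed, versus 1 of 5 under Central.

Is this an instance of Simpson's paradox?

Honors: Northgate 5/7 = 71.4%, Central 53/88 = 60.2% → Northgate
General: Northgate 31/83 = 37.3%, Central 1/5 = 20.0% → Northgate
Overall: Northgate 36/90 = 40.0%, Central 54/93 = 58.1% → Central
Northgate wins each student group but Central wins overall — the comparison reverses. Northgate's students skew toward general, which has a lower base rate.

Yes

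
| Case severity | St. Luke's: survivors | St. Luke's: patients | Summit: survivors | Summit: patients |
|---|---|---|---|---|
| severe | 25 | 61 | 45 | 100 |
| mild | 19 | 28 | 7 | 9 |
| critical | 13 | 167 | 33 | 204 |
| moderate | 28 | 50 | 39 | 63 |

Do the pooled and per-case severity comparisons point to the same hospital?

Severe: St. Luke's 25/61 = 41.0%, Summit 45/100 = 45.0% → Summit
Mild: St. Luke's 19/28 = 67.9%, Summit 7/9 = 77.8% → Summit
Critical: St. Luke's 13/167 = 7.8%, Summit 33/204 = 16.2% → Summit
Moderate: St. Luke's 28/50 = 56.0%, Summit 39/63 = 61.9% → Summit
Overall: St. Luke's 85/306 = 27.8%, Summit 124/376 = 33.0% → Summit
Summit wins overall and in every case group — no reversal.

Yes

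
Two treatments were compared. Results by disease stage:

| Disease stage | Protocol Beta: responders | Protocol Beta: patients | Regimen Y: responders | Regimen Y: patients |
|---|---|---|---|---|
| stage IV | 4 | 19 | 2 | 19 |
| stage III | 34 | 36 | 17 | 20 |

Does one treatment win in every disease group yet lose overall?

Stage IV: Protocol Beta 4/19 = 21.1%, Regimen Y 2/19 = 10.5% → Protocol Beta
Stage III: Protocol Beta 34/36 = 94.4%, Regimen Y 17/20 = 85.0% → Protocol Beta
Overall: Protocol Beta 38/55 = 69.1%, Regimen Y 19/39 = 48.7% → Protocol Beta
Protocol Beta wins overall and in every disease group — no reversal.

No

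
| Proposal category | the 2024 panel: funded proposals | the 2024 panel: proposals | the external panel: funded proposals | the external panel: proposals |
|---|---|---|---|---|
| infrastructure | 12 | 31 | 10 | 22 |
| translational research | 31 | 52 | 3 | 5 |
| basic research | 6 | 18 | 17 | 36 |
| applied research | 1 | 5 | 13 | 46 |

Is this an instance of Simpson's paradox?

Yes

Infrastructure: the 2024 panel 12/31 = 38.7%, the external panel 10/22 = 45.5% → the external panel
Translational research: the 2024 panel 31/52 = 59.6%, the external panel 3/5 = 60.0% → the external panel
Basic research: the 2024 panel 6/18 = 33.3%, the external panel 17/36 = 47.2% → the external panel
Applied research: the 2024 panel 1/5 = 20.0%, the external panel 13/46 = 28.3% → the external panel
Overall: the 2024 panel 50/106 = 47.2%, the external panel 43/109 = 39.4% → the 2024 panel
The external panel wins each proposal group but the 2024 panel wins overall — the comparison reverses. The external panel's proposals skew toward applied research, which has a lower base rate.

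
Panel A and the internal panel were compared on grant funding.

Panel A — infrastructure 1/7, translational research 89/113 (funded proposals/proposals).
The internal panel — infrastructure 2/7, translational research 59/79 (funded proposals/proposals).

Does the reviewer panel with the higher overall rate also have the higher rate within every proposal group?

Infrastructure: Panel A 1/7 = 14.3%, the internal panel 2/7 = 28.6% → the internal panel
Translational research: Panel A 89/113 = 78.8%, the internal panel 59/79 = 74.7% → Panel A
Overall: Panel A 90/120 = 75.0%, the internal panel 61/86 = 70.9% → Panel A
Neither sweeps: Panel A wins 1 of 2 groups, the internal panel wins 1. Panel A wins overall but not every group — no Simpson reversal.

No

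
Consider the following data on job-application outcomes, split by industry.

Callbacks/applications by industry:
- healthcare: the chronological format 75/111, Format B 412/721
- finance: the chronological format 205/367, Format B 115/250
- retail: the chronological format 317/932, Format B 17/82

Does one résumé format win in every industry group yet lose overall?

Healthcare: the chronological format 75/111 = 67.6%, Format B 412/721 = 57.1% → the chronological format
Finance: the chronological format 205/367 = 55.9%, Format B 115/250 = 46.0% → the chronological format
Retail: the chronological format 317/932 = 34.0%, Format B 17/82 = 20.7% → the chronological format
Overall: the chronological format 597/1410 = 42.3%, Format B 544/1053 = 51.7% → Format B
The chronological format wins each industry group but Format B wins overall — the comparison reverses. The chronological format's applications skew toward retail, which has a lower base rate.

Yes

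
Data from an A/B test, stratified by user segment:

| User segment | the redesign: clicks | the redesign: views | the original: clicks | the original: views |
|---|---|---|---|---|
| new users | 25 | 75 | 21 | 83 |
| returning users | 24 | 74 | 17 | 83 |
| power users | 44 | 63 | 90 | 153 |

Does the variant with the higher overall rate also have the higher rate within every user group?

Yes

New users: the redesign 25/75 = 33.3%, the original 21/83 = 25.3% → the redesign
Returning users: the redesign 24/74 = 32.4%, the original 17/83 = 20.5% → the redesign
Power users: the redesign 44/63 = 69.8%, the original 90/153 = 58.8% → the redesign
Overall: the redesign 93/212 = 43.9%, the original 128/319 = 40.1% → the redesign
The redesign wins overall and in every user group — no reversal.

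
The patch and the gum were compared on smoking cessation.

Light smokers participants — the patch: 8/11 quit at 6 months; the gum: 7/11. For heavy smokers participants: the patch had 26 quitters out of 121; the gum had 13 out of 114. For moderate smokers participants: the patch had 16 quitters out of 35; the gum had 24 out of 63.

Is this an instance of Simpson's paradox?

No

Light smokers: the patch 8/11 = 72.7%, the gum 7/11 = 63.6% → the patch
Heavy smokers: the patch 26/121 = 21.5%, the gum 13/114 = 11.4% → the patch
Moderate smokers: the patch 16/35 = 45.7%, the gum 24/63 = 38.1% → the patch
Overall: the patch 50/167 = 29.9%, the gum 44/188 = 23.4% → the patch
The patch wins overall and in every dependence group — no reversal.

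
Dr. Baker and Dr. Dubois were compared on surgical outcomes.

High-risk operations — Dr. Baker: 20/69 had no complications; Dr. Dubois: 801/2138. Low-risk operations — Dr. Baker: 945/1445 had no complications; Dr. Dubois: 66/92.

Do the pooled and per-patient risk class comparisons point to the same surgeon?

No

High-risk: Dr. Baker 20/69 = 29.0%, Dr. Dubois 801/2138 = 37.5% → Dr. Dubois
Low-risk: Dr. Baker 945/1445 = 65.4%, Dr. Dubois 66/92 = 71.7% → Dr. Dubois
Overall: Dr. Baker 965/1514 = 63.7%, Dr. Dubois 867/2230 = 38.9% → Dr. Baker
Dr. Dubois wins each patient risk group but Dr. Baker wins overall — the comparison reverses. Dr. Dubois's operations skew toward high-risk, which has a lower base rate.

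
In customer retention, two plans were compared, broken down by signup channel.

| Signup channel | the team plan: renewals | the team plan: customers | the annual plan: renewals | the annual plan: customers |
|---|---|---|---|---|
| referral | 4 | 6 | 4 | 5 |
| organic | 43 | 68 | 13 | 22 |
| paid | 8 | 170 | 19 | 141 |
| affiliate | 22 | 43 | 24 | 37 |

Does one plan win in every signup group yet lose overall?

No

Referral: the team plan 4/6 = 66.7%, the annual plan 4/5 = 80.0% → the annual plan
Organic: the team plan 43/68 = 63.2%, the annual plan 13/22 = 59.1% → the team plan
Paid: the team plan 8/170 = 4.7%, the annual plan 19/141 = 13.5% → the annual plan
Affiliate: the team plan 22/43 = 51.2%, the annual plan 24/37 = 64.9% → the annual plan
Overall: the team plan 77/287 = 26.8%, the annual plan 60/205 = 29.3% → the annual plan
Neither sweeps: the team plan wins 1 of 4 groups, the annual plan wins 3. The annual plan wins overall but not every group — no Simpson reversal.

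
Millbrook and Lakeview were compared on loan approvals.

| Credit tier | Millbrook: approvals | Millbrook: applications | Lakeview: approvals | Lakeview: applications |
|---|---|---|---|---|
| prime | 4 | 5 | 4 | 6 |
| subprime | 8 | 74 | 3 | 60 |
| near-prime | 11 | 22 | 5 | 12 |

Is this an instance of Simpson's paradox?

No

Prime: Millbrook 4/5 = 80.0%, Lakeview 4/6 = 66.7% → Millbrook
Subprime: Millbrook 8/74 = 10.8%, Lakeview 3/60 = 5.0% → Millbrook
Near-prime: Millbrook 11/22 = 50.0%, Lakeview 5/12 = 41.7% → Millbrook
Overall: Millbrook 23/101 = 22.8%, Lakeview 12/78 = 15.4% → Millbrook
Millbrook wins overall and in every credit group — no reversal.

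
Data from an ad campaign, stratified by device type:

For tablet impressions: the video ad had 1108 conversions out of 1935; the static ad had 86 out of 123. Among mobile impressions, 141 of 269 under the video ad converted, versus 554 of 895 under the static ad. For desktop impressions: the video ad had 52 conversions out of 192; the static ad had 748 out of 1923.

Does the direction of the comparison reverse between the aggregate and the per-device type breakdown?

Tablet: the video ad 1108/1935 = 57.3%, the static ad 86/123 = 69.9% → the static ad
Mobile: the video ad 141/269 = 52.4%, the static ad 554/895 = 61.9% → the static ad
Desktop: the video ad 52/192 = 27.1%, the static ad 748/1923 = 38.9% → the static ad
Overall: the video ad 1301/2396 = 54.3%, the static ad 1388/2941 = 47.2% → the video ad
The static ad wins each device group but the video ad wins overall — the comparison reverses. The static ad's impressions skew toward desktop, which has a lower base rate.

Yes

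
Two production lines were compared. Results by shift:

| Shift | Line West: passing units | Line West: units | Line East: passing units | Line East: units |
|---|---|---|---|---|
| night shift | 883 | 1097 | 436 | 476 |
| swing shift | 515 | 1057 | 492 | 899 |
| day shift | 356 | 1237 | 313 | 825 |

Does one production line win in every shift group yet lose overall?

Night shift: Line West 883/1097 = 80.5%, Line East 436/476 = 91.6% → Line East
Swing shift: Line West 515/1057 = 48.7%, Line East 492/899 = 54.7% → Line East
Day shift: Line West 356/1237 = 28.8%, Line East 313/825 = 37.9% → Line East
Overall: Line West 1754/3391 = 51.7%, Line East 1241/2200 = 56.4% → Line East
Line East wins overall and in every shift group — no reversal.

No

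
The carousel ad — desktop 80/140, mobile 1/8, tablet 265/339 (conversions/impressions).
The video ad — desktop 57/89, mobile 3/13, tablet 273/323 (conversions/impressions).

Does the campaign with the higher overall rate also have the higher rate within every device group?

Desktop: the carousel ad 80/140 = 57.1%, the video ad 57/89 = 64.0% → the video ad
Mobile: the carousel ad 1/8 = 12.5%, the video ad 3/13 = 23.1% → the video ad
Tablet: the carousel ad 265/339 = 78.2%, the video ad 273/323 = 84.5% → the video ad
Overall: the carousel ad 346/487 = 71.0%, the video ad 333/425 = 78.4% → the video ad
The video ad wins overall and in every device group — no reversal.

Yes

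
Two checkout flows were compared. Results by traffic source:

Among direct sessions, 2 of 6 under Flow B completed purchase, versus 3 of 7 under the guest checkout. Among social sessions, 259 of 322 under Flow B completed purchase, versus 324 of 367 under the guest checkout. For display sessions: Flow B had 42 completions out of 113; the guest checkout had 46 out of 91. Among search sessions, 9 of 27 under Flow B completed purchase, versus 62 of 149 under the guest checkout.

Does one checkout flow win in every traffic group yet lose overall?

No

Direct: Flow B 2/6 = 33.3%, the guest checkout 3/7 = 42.9% → the guest checkout
Social: Flow B 259/322 = 80.4%, the guest checkout 324/367 = 88.3% → the guest checkout
Display: Flow B 42/113 = 37.2%, the guest checkout 46/91 = 50.5% → the guest checkout
Search: Flow B 9/27 = 33.3%, the guest checkout 62/149 = 41.6% → the guest checkout
Overall: Flow B 312/468 = 66.7%, the guest checkout 435/614 = 70.8% → the guest checkout
The guest checkout wins overall and in every traffic group — no reversal.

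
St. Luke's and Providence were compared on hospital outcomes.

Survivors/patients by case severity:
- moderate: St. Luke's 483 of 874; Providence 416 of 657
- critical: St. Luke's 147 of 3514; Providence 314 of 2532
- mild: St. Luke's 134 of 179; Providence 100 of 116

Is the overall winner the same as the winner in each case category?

Moderate: St. Luke's 483/874 = 55.3%, Providence 416/657 = 63.3% → Providence
Critical: St. Luke's 147/3514 = 4.2%, Providence 314/2532 = 12.4% → Providence
Mild: St. Luke's 134/179 = 74.9%, Providence 100/116 = 86.2% → Providence
Overall: St. Luke's 764/4567 = 16.7%, Providence 830/3305 = 25.1% → Providence
Providence wins overall and in every case group — no reversal.

Yes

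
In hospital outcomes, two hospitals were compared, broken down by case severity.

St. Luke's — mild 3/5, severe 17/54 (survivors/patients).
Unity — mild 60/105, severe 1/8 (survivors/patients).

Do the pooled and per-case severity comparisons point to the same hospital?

Mild: St. Luke's 3/5 = 60.0%, Unity 60/105 = 57.1% → St. Luke's
Severe: St. Luke's 17/54 = 31.5%, Unity 1/8 = 12.5% → St. Luke's
Overall: St. Luke's 20/59 = 33.9%, Unity 61/113 = 54.0% → Unity
St. Luke's wins each case group but Unity wins overall — the comparison reverses. St. Luke's's patients skew toward severe, which has a lower base rate.

No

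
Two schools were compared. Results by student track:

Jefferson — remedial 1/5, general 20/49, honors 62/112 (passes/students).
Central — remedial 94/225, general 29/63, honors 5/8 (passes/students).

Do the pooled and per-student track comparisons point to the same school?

Remedial: Jefferson 1/5 = 20.0%, Central 94/225 = 41.8% → Central
General: Jefferson 20/49 = 40.8%, Central 29/63 = 46.0% → Central
Honors: Jefferson 62/112 = 55.4%, Central 5/8 = 62.5% → Central
Overall: Jefferson 83/166 = 50.0%, Central 128/296 = 43.2% → Jefferson
Central wins each student group but Jefferson wins overall — the comparison reverses. Central's students skew toward remedial, which has a lower base rate.

No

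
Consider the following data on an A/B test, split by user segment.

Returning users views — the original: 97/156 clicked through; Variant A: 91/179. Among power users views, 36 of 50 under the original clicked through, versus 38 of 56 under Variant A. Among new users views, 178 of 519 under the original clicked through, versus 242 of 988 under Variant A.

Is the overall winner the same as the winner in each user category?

Yes

Returning users: the original 97/156 = 62.2%, Variant A 91/179 = 50.8% → the original
Power users: the original 36/50 = 72.0%, Variant A 38/56 = 67.9% → the original
New users: the original 178/519 = 34.3%, Variant A 242/988 = 24.5% → the original
Overall: the original 311/725 = 42.9%, Variant A 371/1223 = 30.3% → the original
The original wins overall and in every user group — no reversal.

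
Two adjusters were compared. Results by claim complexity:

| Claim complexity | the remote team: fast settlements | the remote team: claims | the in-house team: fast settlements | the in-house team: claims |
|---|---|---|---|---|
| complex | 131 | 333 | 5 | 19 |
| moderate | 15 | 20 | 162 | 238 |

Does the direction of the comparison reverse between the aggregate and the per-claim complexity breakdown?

Yes

Complex: the remote team 131/333 = 39.3%, the in-house team 5/19 = 26.3% → the remote team
Moderate: the remote team 15/20 = 75.0%, the in-house team 162/238 = 68.1% → the remote team
Overall: the remote team 146/353 = 41.4%, the in-house team 167/257 = 65.0% → the in-house team
The remote team wins each claim group but the in-house team wins overall — the comparison reverses. The remote team's claims skew toward complex, which has a lower base rate.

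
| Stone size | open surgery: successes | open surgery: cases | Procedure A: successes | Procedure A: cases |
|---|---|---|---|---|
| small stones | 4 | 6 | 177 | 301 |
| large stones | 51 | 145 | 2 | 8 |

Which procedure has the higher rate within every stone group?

Small stones: open surgery 4/6 = 66.7%, Procedure A 177/301 = 58.8% → open surgery
Large stones: open surgery 51/145 = 35.2%, Procedure A 2/8 = 25.0% → open surgery
Open surgery has the higher rate in both groups.

open surgery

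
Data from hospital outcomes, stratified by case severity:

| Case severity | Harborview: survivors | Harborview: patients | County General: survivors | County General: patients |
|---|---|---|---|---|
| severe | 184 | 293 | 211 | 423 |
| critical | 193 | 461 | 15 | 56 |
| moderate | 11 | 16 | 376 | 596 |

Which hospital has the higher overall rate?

Severe: Harborview 184/293 = 62.8%, County General 211/423 = 49.9% → Harborview
Critical: Harborview 193/461 = 41.9%, County General 15/56 = 26.8% → Harborview
Moderate: Harborview 11/16 = 68.8%, County General 376/596 = 63.1% → Harborview
Overall: Harborview 388/770 = 50.4%, County General 602/1075 = 56.0% → County General
(Harborview wins every case group but County General wins overall — Harborview's patients skew toward the low-rate critical group.)

County General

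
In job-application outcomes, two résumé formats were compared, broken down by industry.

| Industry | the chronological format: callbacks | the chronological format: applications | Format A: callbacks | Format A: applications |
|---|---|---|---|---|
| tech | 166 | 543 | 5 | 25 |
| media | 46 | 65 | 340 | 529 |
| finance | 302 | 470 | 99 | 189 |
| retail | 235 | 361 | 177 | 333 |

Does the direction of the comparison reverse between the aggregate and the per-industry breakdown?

Yes

Tech: the chronological format 166/543 = 30.6%, Format A 5/25 = 20.0% → the chronological format
Media: the chronological format 46/65 = 70.8%, Format A 340/529 = 64.3% → the chronological format
Finance: the chronological format 302/470 = 64.3%, Format A 99/189 = 52.4% → the chronological format
Retail: the chronological format 235/361 = 65.1%, Format A 177/333 = 53.2% → the chronological format
Overall: the chronological format 749/1439 = 52.1%, Format A 621/1076 = 57.7% → Format A
The chronological format wins each industry group but Format A wins overall — the comparison reverses. The chronological format's applications skew toward tech, which has a lower base rate.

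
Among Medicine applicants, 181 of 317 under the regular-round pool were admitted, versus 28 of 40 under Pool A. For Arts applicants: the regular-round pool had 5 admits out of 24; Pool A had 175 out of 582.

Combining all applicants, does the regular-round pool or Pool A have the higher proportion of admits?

Medicine: the regular-round pool 181/317 = 57.1%, Pool A 28/40 = 70.0% → Pool A
Arts: the regular-round pool 5/24 = 20.8%, Pool A 175/582 = 30.1% → Pool A
Overall: the regular-round pool 186/341 = 54.5%, Pool A 203/622 = 32.6% → the regular-round pool
(Pool A wins every department group but the regular-round pool wins overall — Pool A's applicants skew toward the low-rate Arts group.)

the regular-round pool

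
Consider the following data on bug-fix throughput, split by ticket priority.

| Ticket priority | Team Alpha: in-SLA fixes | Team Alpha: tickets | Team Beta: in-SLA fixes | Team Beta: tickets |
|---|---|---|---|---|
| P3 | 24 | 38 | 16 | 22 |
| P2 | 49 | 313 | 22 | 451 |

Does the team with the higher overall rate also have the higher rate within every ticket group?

P3: Team Alpha 24/38 = 63.2%, Team Beta 16/22 = 72.7% → Team Beta
P2: Team Alpha 49/313 = 15.7%, Team Beta 22/451 = 4.9% → Team Alpha
Overall: Team Alpha 73/351 = 20.8%, Team Beta 38/473 = 8.0% → Team Alpha
Neither sweeps: Team Alpha wins 1 of 2 groups, Team Beta wins 1. Team Alpha wins overall but not every group — no Simpson reversal.

No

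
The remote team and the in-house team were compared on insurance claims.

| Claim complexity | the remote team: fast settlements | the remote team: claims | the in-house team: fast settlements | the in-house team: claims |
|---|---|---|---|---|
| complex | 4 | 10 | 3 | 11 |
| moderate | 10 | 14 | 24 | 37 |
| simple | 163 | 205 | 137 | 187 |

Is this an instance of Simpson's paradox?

No

Complex: the remote team 4/10 = 40.0%, the in-house team 3/11 = 27.3% → the remote team
Moderate: the remote team 10/14 = 71.4%, the in-house team 24/37 = 64.9% → the remote team
Simple: the remote team 163/205 = 79.5%, the in-house team 137/187 = 73.3% → the remote team
Overall: the remote team 177/229 = 77.3%, the in-house team 164/235 = 69.8% → the remote team
The remote team wins overall and in every claim group — no reversal.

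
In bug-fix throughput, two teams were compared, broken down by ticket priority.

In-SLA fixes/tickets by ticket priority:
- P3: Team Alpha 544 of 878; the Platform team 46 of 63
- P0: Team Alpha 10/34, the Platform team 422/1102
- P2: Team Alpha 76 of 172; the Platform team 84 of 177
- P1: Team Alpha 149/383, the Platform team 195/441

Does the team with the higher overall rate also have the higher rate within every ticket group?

P3: Team Alpha 544/878 = 62.0%, the Platform team 46/63 = 73.0% → the Platform team
P0: Team Alpha 10/34 = 29.4%, the Platform team 422/1102 = 38.3% → the Platform team
P2: Team Alpha 76/172 = 44.2%, the Platform team 84/177 = 47.5% → the Platform team
P1: Team Alpha 149/383 = 38.9%, the Platform team 195/441 = 44.2% → the Platform team
Overall: Team Alpha 779/1467 = 53.1%, the Platform team 747/1783 = 41.9% → Team Alpha
The Platform team wins each ticket group but Team Alpha wins overall — the comparison reverses. The Platform team's tickets skew toward P0, which has a lower base rate.

No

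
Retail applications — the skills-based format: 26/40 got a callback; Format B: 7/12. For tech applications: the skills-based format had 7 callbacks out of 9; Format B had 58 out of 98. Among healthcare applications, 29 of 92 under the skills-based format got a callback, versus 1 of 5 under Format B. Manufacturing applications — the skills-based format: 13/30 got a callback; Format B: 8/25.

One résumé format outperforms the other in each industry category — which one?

Retail: the skills-based format 26/40 = 65.0%, Format B 7/12 = 58.3% → the skills-based format
Tech: the skills-based format 7/9 = 77.8%, Format B 58/98 = 59.2% → the skills-based format
Healthcare: the skills-based format 29/92 = 31.5%, Format B 1/5 = 20.0% → the skills-based format
Manufacturing: the skills-based format 13/30 = 43.3%, Format B 8/25 = 32.0% → the skills-based format
The skills-based format has the higher rate in all 4 groups.

the skills-based format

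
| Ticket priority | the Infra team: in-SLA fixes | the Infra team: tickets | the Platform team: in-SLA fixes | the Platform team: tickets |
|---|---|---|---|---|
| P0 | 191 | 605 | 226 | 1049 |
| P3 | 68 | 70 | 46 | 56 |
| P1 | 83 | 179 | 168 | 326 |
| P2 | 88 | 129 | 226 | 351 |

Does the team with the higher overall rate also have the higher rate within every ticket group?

P0: the Infra team 191/605 = 31.6%, the Platform team 226/1049 = 21.5% → the Infra team
P3: the Infra team 68/70 = 97.1%, the Platform team 46/56 = 82.1% → the Infra team
P1: the Infra team 83/179 = 46.4%, the Platform team 168/326 = 51.5% → the Platform team
P2: the Infra team 88/129 = 68.2%, the Platform team 226/351 = 64.4% → the Infra team
Overall: the Infra team 430/983 = 43.7%, the Platform team 666/1782 = 37.4% → the Infra team
Neither sweeps: the Infra team wins 3 of 4 groups, the Platform team wins 1. The Infra team wins overall but not every group — no Simpson reversal.

No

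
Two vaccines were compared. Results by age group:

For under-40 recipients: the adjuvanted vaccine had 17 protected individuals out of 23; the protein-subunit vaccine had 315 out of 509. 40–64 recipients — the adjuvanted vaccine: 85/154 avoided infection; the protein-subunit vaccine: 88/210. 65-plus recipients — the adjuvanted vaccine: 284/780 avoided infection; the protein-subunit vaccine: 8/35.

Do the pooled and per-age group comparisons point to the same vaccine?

Under-40: the adjuvanted vaccine 17/23 = 73.9%, the protein-subunit vaccine 315/509 = 61.9% → the adjuvanted vaccine
40–64: the adjuvanted vaccine 85/154 = 55.2%, the protein-subunit vaccine 88/210 = 41.9% → the adjuvanted vaccine
65-plus: the adjuvanted vaccine 284/780 = 36.4%, the protein-subunit vaccine 8/35 = 22.9% → the adjuvanted vaccine
Overall: the adjuvanted vaccine 386/957 = 40.3%, the protein-subunit vaccine 411/754 = 54.5% → the protein-subunit vaccine
The adjuvanted vaccine wins each age group but the protein-subunit vaccine wins overall — the comparison reverses. The adjuvanted vaccine's recipients skew toward 65-plus, which has a lower base rate.

No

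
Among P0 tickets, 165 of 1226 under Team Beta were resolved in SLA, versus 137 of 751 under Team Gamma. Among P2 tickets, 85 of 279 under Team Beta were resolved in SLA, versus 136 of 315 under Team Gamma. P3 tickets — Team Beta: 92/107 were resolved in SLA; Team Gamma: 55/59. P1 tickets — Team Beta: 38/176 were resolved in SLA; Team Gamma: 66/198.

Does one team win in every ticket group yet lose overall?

P0: Team Beta 165/1226 = 13.5%, Team Gamma 137/751 = 18.2% → Team Gamma
P2: Team Beta 85/279 = 30.5%, Team Gamma 136/315 = 43.2% → Team Gamma
P3: Team Beta 92/107 = 86.0%, Team Gamma 55/59 = 93.2% → Team Gamma
P1: Team Beta 38/176 = 21.6%, Team Gamma 66/198 = 33.3% → Team Gamma
Overall: Team Beta 380/1788 = 21.3%, Team Gamma 394/1323 = 29.8% → Team Gamma
Team Gamma wins overall and in every ticket group — no reversal.

No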